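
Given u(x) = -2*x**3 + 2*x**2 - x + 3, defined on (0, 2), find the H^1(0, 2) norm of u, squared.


||u||_{H^1}^2 = 4016/35

The H^1 norm (squared) on an interval (0, L) is
  ||u||_{H^1}^2 = ∫_0^L u(x)^2 dx + ∫_0^L u'(x)^2 dx.
Compute u'(x) = -6*x**2 + 4*x - 1.
Then u(x)^2 = 4*x**6 - 8*x**5 + 8*x**4 - 16*x**3 + 13*x**2 - 6*x + 9 and u'(x)^2 = 36*x**4 - 48*x**3 + 28*x**2 - 8*x + 1.
Integrate each monomial from 0 to 2 using ∫_0^2 c·x^n dx = c·2^(n+1)/(n+1):
  ∫_0^2 u(x)^2 dx = ∫_0^2 (4*x^6 - 8*x^5 + 8*x^4 - 16*x^3 + 13*x^2 - 6*x + 9) dx. Term by term:
    ∫_0^2 4*x^6 dx = 512/7;  ∫_0^2 -8*x^5 dx = -256/3;  ∫_0^2 8*x^4 dx = 256/5;
    ∫_0^2 -16*x^3 dx = -64;  ∫_0^2 13*x^2 dx = 104/3;  ∫_0^2 -6*x dx = -12;
    ∫_0^2 9 dx = 18.
  Sum: 512/7 − 256/3 + 256/5 − 64 + 104/3 − 12 + 18 = 1646/105.
  ∫_0^2 u'(x)^2 dx = ∫_0^2 (36*x^4 - 48*x^3 + 28*x^2 - 8*x + 1) dx. Term by term:
    ∫_0^2 36*x^4 dx = 1152/5;  ∫_0^2 -48*x^3 dx = -192;  ∫_0^2 28*x^2 dx = 224/3;
    ∫_0^2 -8*x dx = -16;  ∫_0^2 1 dx = 2.
  Sum: 1152/5 − 192 + 224/3 − 16 + 2 = 1486/15.
Adding: ||u||_{H^1}^2 = 1646/105 + 1486/15 = 4016/35.


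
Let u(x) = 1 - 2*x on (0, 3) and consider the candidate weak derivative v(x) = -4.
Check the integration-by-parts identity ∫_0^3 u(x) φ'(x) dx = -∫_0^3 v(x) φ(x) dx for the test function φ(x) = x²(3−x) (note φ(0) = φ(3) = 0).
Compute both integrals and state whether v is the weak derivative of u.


LHS = 27/2, RHS = 27. No, v is not the weak derivative of u.

u(x) = 1 - 2*x, classical derivative u'(x) = -2.
φ(x) = x²(3−x), so φ'(x) = 3*x*(2 - x).
Note φ(0) = φ(3) = 0, so the boundary term u·φ vanishes.
LHS = ∫_0^3 u(x) φ'(x) dx = ∫_0^3 (6*x^3 - 15*x^2 + 6*x) dx. Term by term:
  ∫_0^3 6*x^3 dx = 243/2;  ∫_0^3 -15*x^2 dx = -135;  ∫_0^3 6*x dx = 27.
Sum: 243/2 − 135 + 27 = 27/2.
So LHS = 27/2.
∫_0^3 v(x) φ(x) dx = ∫_0^3 (4*x^3 - 12*x^2) dx. Term by term:
  ∫_0^3 4*x^3 dx = 81;  ∫_0^3 -12*x^2 dx = -108.
Sum: 81 − 108 = -27.
So RHS = -∫_0^3 v(x) φ(x) dx = 27.
LHS − RHS = -27/2 ≠ 0, so the identity fails.
(For a valid weak derivative the identity must hold for EVERY test function, in particular this one. The failure shows v is NOT the weak derivative of u.)
Correct weak derivative would be u'(x) = -2.


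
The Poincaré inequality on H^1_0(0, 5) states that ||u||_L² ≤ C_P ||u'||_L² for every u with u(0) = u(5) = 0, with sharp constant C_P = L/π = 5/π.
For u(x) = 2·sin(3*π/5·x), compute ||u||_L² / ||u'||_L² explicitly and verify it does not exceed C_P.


||u||_L² / ||u'||_L² = 5/(3*π) < C_P = 5/π.

u(x) = 2·sin(3*π/5·x), so u'(x) = 6*π*cos(3*π*x/5)/5.
Writing u(x) = A·sin(kπx/L) with A = 2 and k = 3, use ∫_0^L sin²(kπx/L) dx = L/2 and ∫_0^L cos²(kπx/L) dx = L/2.
u² = 4·sin²(3*π/5·x) and (u')² = 36*π^2/25·cos²(3*π/5·x), and each of sin², cos² integrates to L/2 = 5/2 over (0, 5).
∫_0^5 u² dx = 10, so ||u||_L² = sqrt(10).
∫_0^5 (u')² dx = 18*π^2/5, so ||u'||_L² = 3*sqrt(10)*π/5.
Ratio ||u||_L² / ||u'||_L² = 5/(3*π).
Sharp Poincaré constant on H^1_0(0, 5) is C_P = L/π = 5/π, achieved by sin(π/5·x).
This is the k = 3 harmonic; the ratio L/(kπ) is strictly less than C_P = L/π, consistent with the sharp inequality ||u||_L² ≤ C_P ||u'||_L².


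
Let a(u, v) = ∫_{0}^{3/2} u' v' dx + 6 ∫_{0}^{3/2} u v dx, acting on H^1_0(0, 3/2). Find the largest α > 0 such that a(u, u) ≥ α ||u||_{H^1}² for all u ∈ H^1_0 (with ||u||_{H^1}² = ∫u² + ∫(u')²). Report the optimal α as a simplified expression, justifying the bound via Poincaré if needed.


α = 1

Coercivity of a(·,·) on H^1_0(0, 3/2) means a(u, u) ≥ α ||u||_{H^1}² for every u ∈ H^1_0.
The interval has length L = 3/2, and Poincaré/coercivity depend only on L. Here a(u, u) = ∫(u')² + (6)·∫u².
Here c = 6 ≥ 1, so a(u,u) = ∫(u')² + c∫u² ≥ ∫(u')² + ∫u² = ||u||_{H^1}², i.e. α = 1 works. No larger α is possible: a(u,u) ≥ α||u||_{H^1}² means (1−α)∫(u')² ≥ (α−c)∫u², and for the modes u_n = sin(nπ(x−x₀)/L) (x₀ the left endpoint) one has ∫u_n²/∫(u_n')² = (L/(nπ))² → 0, so a(u_n,u_n)/||u_n||_{H^1}² → 1. Hence the optimal constant is α = 1.
Therefore α = 1.


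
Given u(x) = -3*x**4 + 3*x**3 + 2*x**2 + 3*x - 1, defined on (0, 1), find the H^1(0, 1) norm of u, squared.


||u||_{H^1}^2 = 4199/140

The H^1 norm (squared) on an interval (0, L) is
  ||u||_{H^1}^2 = ∫_0^L u(x)^2 dx + ∫_0^L u'(x)^2 dx.
Compute u'(x) = -12*x**3 + 9*x**2 + 4*x + 3.
Then u(x)^2 = 9*x**8 - 18*x**7 - 3*x**6 - 6*x**5 + 28*x**4 + 6*x**3 + 5*x**2 - 6*x + 1 and u'(x)^2 = 144*x**6 - 216*x**5 - 15*x**4 + 70*x**2 + 24*x + 9.
Integrate each monomial from 0 to 1 using ∫_0^1 c·x^n dx = c·1^(n+1)/(n+1):
  ∫_0^1 u(x)^2 dx = ∫_0^1 (9*x^8 - 18*x^7 - 3*x^6 - 6*x^5 + 28*x^4 + 6*x^3 + 5*x^2 - 6*x + 1) dx. Term by term:
    ∫_0^1 9*x^8 dx = 1;  ∫_0^1 -18*x^7 dx = -9/4;  ∫_0^1 -3*x^6 dx = -3/7;
    ∫_0^1 -6*x^5 dx = -1;  ∫_0^1 28*x^4 dx = 28/5;  ∫_0^1 6*x^3 dx = 3/2;
    ∫_0^1 5*x^2 dx = 5/3;  ∫_0^1 -6*x dx = -3;  ∫_0^1 1 dx = 1.
  Sum: 1 − 9/4 − 3/7 − 1 + 28/5 + 3/2 + 5/3 − 3 + 1 = 1717/420.
  ∫_0^1 u'(x)^2 dx = ∫_0^1 (144*x^6 - 216*x^5 - 15*x^4 + 70*x^2 + 24*x + 9) dx. Term by term:
    ∫_0^1 144*x^6 dx = 144/7;  ∫_0^1 -216*x^5 dx = -36;  ∫_0^1 -15*x^4 dx = -3;
    ∫_0^1 70*x^2 dx = 70/3;  ∫_0^1 24*x dx = 12;  ∫_0^1 9 dx = 9.
  Sum: 144/7 − 36 − 3 + 70/3 + 12 + 9 = 544/21.
Adding: ||u||_{H^1}^2 = 1717/420 + 544/21 = 4199/140.


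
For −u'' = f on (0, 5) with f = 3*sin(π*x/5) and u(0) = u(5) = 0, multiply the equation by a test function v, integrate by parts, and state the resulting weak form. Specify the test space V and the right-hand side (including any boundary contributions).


V = H^1_0(0, 5) (so v(0) = v(5) = 0); weak form: ∫_0^5 u'v' dx = ∫_0^5 (3*sin(π*x/5)) v dx for all v ∈ V.

Multiply both sides by a test function v and integrate from 0 to 5:
  ∫_0^5 −u''(x) v(x) dx = ∫_0^5 f(x) v(x) dx.
Integrate the LHS by parts once:
  ∫_0^5 −u'' v dx = −[u'(x) v(x)]_0^5 + ∫_0^5 u'(x) v'(x) dx.
Thus ∫_0^5 u'(x) v'(x) dx = ∫_0^5 f(x) v(x) dx + [u'(x) v(x)]_0^5.
Choose V so that boundary terms are either known or forced to vanish.
u is Dirichlet: u(0) = u(5) = 0. Let V = H^1_0(0, 5); then v(0) = v(5) = 0, and [u' v]_0^5 = 0.
Weak formulation: find u (satisfying any essential BC) such that ∫_0^5 u'(x) v'(x) dx = ∫_0^5 f v dx for all v ∈ V.
Substituting f(x) = 3*sin(π*x/5), the right-hand side is ∫_0^5 (3*sin(π*x/5)) v dx.


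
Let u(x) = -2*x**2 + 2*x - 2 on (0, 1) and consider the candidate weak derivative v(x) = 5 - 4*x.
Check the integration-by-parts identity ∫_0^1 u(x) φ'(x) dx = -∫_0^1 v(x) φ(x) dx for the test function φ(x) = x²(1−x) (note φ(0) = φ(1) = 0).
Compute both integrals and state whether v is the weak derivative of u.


LHS = 1/30, RHS = -13/60. No, v is not the weak derivative of u.

u(x) = -2*x**2 + 2*x - 2, classical derivative u'(x) = 2 - 4*x.
φ(x) = x²(1−x), so φ'(x) = x*(2 - 3*x).
Note φ(0) = φ(1) = 0, so the boundary term u·φ vanishes.
LHS = ∫_0^1 u(x) φ'(x) dx = ∫_0^1 (6*x^4 - 10*x^3 + 10*x^2 - 4*x) dx. Term by term:
  ∫_0^1 6*x^4 dx = 6/5;  ∫_0^1 -10*x^3 dx = -5/2;  ∫_0^1 10*x^2 dx = 10/3;
  ∫_0^1 -4*x dx = -2.
Sum: 6/5 − 5/2 + 10/3 − 2 = 1/30.
So LHS = 1/30.
∫_0^1 v(x) φ(x) dx = ∫_0^1 (4*x^4 - 9*x^3 + 5*x^2) dx. Term by term:
  ∫_0^1 4*x^4 dx = 4/5;  ∫_0^1 -9*x^3 dx = -9/4;  ∫_0^1 5*x^2 dx = 5/3.
Sum: 4/5 − 9/4 + 5/3 = 13/60.
So RHS = -∫_0^1 v(x) φ(x) dx = -13/60.
LHS − RHS = 1/4 ≠ 0, so the identity fails.
(For a valid weak derivative the identity must hold for EVERY test function, in particular this one. The failure shows v is NOT the weak derivative of u.)
Correct weak derivative would be u'(x) = 2 - 4*x.


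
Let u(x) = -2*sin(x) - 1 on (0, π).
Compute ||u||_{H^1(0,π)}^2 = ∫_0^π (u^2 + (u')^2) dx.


||u||_{H^1(0,π)}^2 = 8 + 5*π

u'(x) = -2*cos(x).
Expand u² and (u')² and integrate term by term on (0, π), using: for integers n ≥ 1, ∫_0^π sin²(nx) dx = ∫_0^π cos²(nx) dx = π/2; for n ≠ n', ∫_0^π sin(nx)sin(n'x) dx = ∫_0^π cos(nx)cos(n'x) dx = 0; and by product-to-sum, ∫_0^π sin(nx)cos(n'x) dx = ½∫_0^π [sin((n+n')x) + sin((n−n')x)] dx, which is 0 when n+n' is even and 2n/(n²−n'²) when n+n' is odd (it need not vanish on (0, π)). For the constant mode: ∫_0^π 1 dx = π, ∫_0^π cos(nx) dx = 0, ∫_0^π sin(nx) dx = (1−(−1)^n)/n.
  u² squared terms: (-1)²·∫1 dx = 1·π = π;  (-2)²·∫sin(x)² dx = 4·π/2 = 2*π.
  u² cross terms: 2·(-1)·(-2)·∫1·sin(x) dx = 4·(2) = 8.
  So ∫_0^π u² dx = π + 2*π + 8 = 8 + 3*π.
  (u')² squared terms: (-2)²·∫cos(x)² dx = 4·π/2 = 2*π.
  So ∫_0^π (u')² dx = 2*π.
||u||_{H^1}^2 = (8 + 3*π) + (2*π) = 8 + 5*π.


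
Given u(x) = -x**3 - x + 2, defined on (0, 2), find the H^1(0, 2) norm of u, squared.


||u||_{H^1}^2 = 9802/105

The H^1 norm (squared) on an interval (0, L) is
  ||u||_{H^1}^2 = ∫_0^L u(x)^2 dx + ∫_0^L u'(x)^2 dx.
Compute u'(x) = -3*x**2 - 1.
Then u(x)^2 = x**6 + 2*x**4 - 4*x**3 + x**2 - 4*x + 4 and u'(x)^2 = 9*x**4 + 6*x**2 + 1.
Integrate each monomial from 0 to 2 using ∫_0^2 c·x^n dx = c·2^(n+1)/(n+1):
  ∫_0^2 u(x)^2 dx = ∫_0^2 (x^6 + 2*x^4 - 4*x^3 + x^2 - 4*x + 4) dx. Term by term:
    ∫_0^2 x^6 dx = 128/7;  ∫_0^2 2*x^4 dx = 64/5;  ∫_0^2 -4*x^3 dx = -16;
    ∫_0^2 x^2 dx = 8/3;  ∫_0^2 -4*x dx = -8;  ∫_0^2 4 dx = 8.
  Sum: 128/7 + 64/5 − 16 + 8/3 − 8 + 8 = 1864/105.
  ∫_0^2 u'(x)^2 dx = ∫_0^2 (9*x^4 + 6*x^2 + 1) dx. Term by term:
    ∫_0^2 9*x^4 dx = 288/5;  ∫_0^2 6*x^2 dx = 16;  ∫_0^2 1 dx = 2.
  Sum: 288/5 + 16 + 2 = 378/5.
Adding: ||u||_{H^1}^2 = 1864/105 + 378/5 = 9802/105.


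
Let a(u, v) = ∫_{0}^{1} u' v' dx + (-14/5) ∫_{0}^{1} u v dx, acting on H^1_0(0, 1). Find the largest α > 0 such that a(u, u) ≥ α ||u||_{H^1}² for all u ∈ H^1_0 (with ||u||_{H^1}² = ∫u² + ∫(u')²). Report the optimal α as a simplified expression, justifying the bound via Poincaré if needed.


α = (-14/5 + π^2)/(1 + π^2)

Coercivity of a(·,·) on H^1_0(0, 1) means a(u, u) ≥ α ||u||_{H^1}² for every u ∈ H^1_0.
The interval has length L = 1, and Poincaré/coercivity depend only on L. Here a(u, u) = ∫(u')² + (-14/5)·∫u².
Here c = -14/5 < 0 with |c| < (π/L)² = π^2, so coercivity still holds. The condition a(u,u) ≥ α||u||_{H^1}² reads (1−α)∫(u')² ≥ (α−c)∫u². Any admissible α is ≤ 1 (rapidly oscillating u have ∫u²/∫(u')² → 0), and α = 1 would force 0 ≥ (1−c)∫u², impossible since c < 1; so 1−α > 0. By the sharp Poincaré inequality on H^1_0 of an interval of length L, ∫(u')² ≥ (π/L)²∫u² with equality for the first sine mode sin(π(x−x₀)/L) (x₀ the left endpoint), so the inequality holds for all u iff (1−α)(π/L)² ≥ α − c, i.e. α ≤ ((π/L)² + c)/((π/L)² + 1) = (1 + c(L/π)²)/(1 + (L/π)²). (Direct route, valid since c ≤ 0: Poincaré gives c∫u² ≥ c(L/π)²∫(u')², so a(u,u) ≥ (1 + c(L/π)²)∫(u')², while ||u||_{H^1}² ≤ (1 + (L/π)²)∫(u')²; dividing yields the same α.) With (π/L)² = π^2 and c = -14/5, the largest admissible constant is α = ((π/L)² + c)/((π/L)² + 1).
Simplifying, α = (-14/5 + π^2)/(1 + π^2).


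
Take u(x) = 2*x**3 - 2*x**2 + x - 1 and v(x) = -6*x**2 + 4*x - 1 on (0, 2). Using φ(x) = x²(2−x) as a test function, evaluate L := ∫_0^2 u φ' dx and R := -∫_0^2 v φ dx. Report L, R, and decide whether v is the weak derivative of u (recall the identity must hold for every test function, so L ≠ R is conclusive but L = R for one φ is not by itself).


LHS = -116/15, RHS = 116/15. No, v is not the weak derivative of u.

u(x) = 2*x**3 - 2*x**2 + x - 1, classical derivative u'(x) = 6*x**2 - 4*x + 1.
φ(x) = x²(2−x), so φ'(x) = x*(4 - 3*x).
Note φ(0) = φ(2) = 0, so the boundary term u·φ vanishes.
LHS = ∫_0^2 u(x) φ'(x) dx = ∫_0^2 (-6*x^5 + 14*x^4 - 11*x^3 + 7*x^2 - 4*x) dx. Term by term:
  ∫_0^2 -6*x^5 dx = -64;  ∫_0^2 14*x^4 dx = 448/5;  ∫_0^2 -11*x^3 dx = -44;
  ∫_0^2 7*x^2 dx = 56/3;  ∫_0^2 -4*x dx = -8.
Sum: -64 + 448/5 − 44 + 56/3 − 8 = -116/15.
So LHS = -116/15.
∫_0^2 v(x) φ(x) dx = ∫_0^2 (6*x^5 - 16*x^4 + 9*x^3 - 2*x^2) dx. Term by term:
  ∫_0^2 6*x^5 dx = 64;  ∫_0^2 -16*x^4 dx = -512/5;  ∫_0^2 9*x^3 dx = 36;
  ∫_0^2 -2*x^2 dx = -16/3.
Sum: 64 − 512/5 + 36 − 16/3 = -116/15.
So RHS = -∫_0^2 v(x) φ(x) dx = 116/15.
LHS − RHS = -232/15 ≠ 0, so the identity fails.
(For a valid weak derivative the identity must hold for EVERY test function, in particular this one. The failure shows v is NOT the weak derivative of u.)
Correct weak derivative would be u'(x) = 6*x**2 - 4*x + 1.


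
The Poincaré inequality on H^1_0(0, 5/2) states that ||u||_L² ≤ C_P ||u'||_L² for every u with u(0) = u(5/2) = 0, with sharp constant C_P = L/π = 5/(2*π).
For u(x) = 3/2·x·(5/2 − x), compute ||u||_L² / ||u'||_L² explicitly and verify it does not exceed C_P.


||u||_L² / ||u'||_L² = sqrt(10)/4 < C_P = 5/(2*π).

u(x) = 3/2·x·(5/2 − x), so u'(x) = 15/4 - 3*x.
u(x) = 3/2·x·(5/2 − x) vanishes at x = 0 and x = 5/2, so u ∈ H^1_0(0, 5/2). Differentiate via the product rule and integrate the resulting polynomials term by term.
  ∫_0^5/2 u² dx = ∫_0^5/2 (9*x^4/4 - 45*x^3/4 + 225*x^2/16) dx. Term by term:
    ∫_0^5/2 9*x^4/4 dx = 5625/128;  ∫_0^5/2 -45*x^3/4 dx = -28125/256;  ∫_0^5/2 225*x^2/16 dx = 9375/128.
  Sum: 5625/128 − 28125/256 + 9375/128 = 1875/256.
  ∫_0^5/2 (u')² dx = ∫_0^5/2 (9*x^2 - 45*x/2 + 225/16) dx. Term by term:
    ∫_0^5/2 9*x^2 dx = 375/8;  ∫_0^5/2 -45*x/2 dx = -1125/16;  ∫_0^5/2 225/16 dx = 1125/32.
  Sum: 375/8 − 1125/16 + 1125/32 = 375/32.
∫_0^5/2 u² dx = 1875/256, so ||u||_L² = 25*sqrt(3)/16.
∫_0^5/2 (u')² dx = 375/32, so ||u'||_L² = 5*sqrt(30)/8.
Ratio ||u||_L² / ||u'||_L² = sqrt(10)/4.
Sharp Poincaré constant on H^1_0(0, 5/2) is C_P = L/π = 5/(2*π), achieved by sin(2*π/5·x).
A polynomial bump cannot attain the sharp Poincaré constant (only the first sine eigenfunction does), so the ratio is strictly less than C_P, consistent with ||u||_L² ≤ C_P ||u'||_L².


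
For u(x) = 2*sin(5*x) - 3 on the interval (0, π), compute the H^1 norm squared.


||u||_{H^1(0,π)}^2 = -24/5 + 61*π

u'(x) = 10*cos(5*x).
Expand u² and (u')² and integrate term by term on (0, π), using: for integers n ≥ 1, ∫_0^π sin²(nx) dx = ∫_0^π cos²(nx) dx = π/2; for n ≠ n', ∫_0^π sin(nx)sin(n'x) dx = ∫_0^π cos(nx)cos(n'x) dx = 0; and by product-to-sum, ∫_0^π sin(nx)cos(n'x) dx = ½∫_0^π [sin((n+n')x) + sin((n−n')x)] dx, which is 0 when n+n' is even and 2n/(n²−n'²) when n+n' is odd (it need not vanish on (0, π)). For the constant mode: ∫_0^π 1 dx = π, ∫_0^π cos(nx) dx = 0, ∫_0^π sin(nx) dx = (1−(−1)^n)/n.
  u² squared terms: (-3)²·∫1 dx = 9·π = 9*π;  (2)²·∫sin(5x)² dx = 4·π/2 = 2*π.
  u² cross terms: 2·(-3)·(2)·∫1·sin(5x) dx = -12·(2/5) = -24/5.
  So ∫_0^π u² dx = 9*π + 2*π − 24/5 = -24/5 + 11*π.
  (u')² squared terms: (10)²·∫cos(5x)² dx = 100·π/2 = 50*π.
  So ∫_0^π (u')² dx = 50*π.
||u||_{H^1}^2 = (-24/5 + 11*π) + (50*π) = -24/5 + 61*π.


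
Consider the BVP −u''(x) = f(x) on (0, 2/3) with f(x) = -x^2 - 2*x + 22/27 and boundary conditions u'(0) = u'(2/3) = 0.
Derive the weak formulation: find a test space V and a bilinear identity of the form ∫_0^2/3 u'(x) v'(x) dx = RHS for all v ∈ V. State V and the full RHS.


V = H^1(0, 2/3) (no boundary constraint on v; u is determined up to an additive constant); weak form: ∫_0^2/3 u'v' dx = ∫_0^2/3 (-x^2 - 2*x + 22/27) v dx for all v ∈ V.

Multiply both sides by a test function v and integrate from 0 to 2/3:
  ∫_0^2/3 −u''(x) v(x) dx = ∫_0^2/3 f(x) v(x) dx.
Integrate the LHS by parts once:
  ∫_0^2/3 −u'' v dx = −[u'(x) v(x)]_0^2/3 + ∫_0^2/3 u'(x) v'(x) dx.
Thus ∫_0^2/3 u'(x) v'(x) dx = ∫_0^2/3 f(x) v(x) dx + [u'(x) v(x)]_0^2/3.
Choose V so that boundary terms are either known or forced to vanish.
u has homogeneous Neumann: u'(0) = u'(2/3) = 0. So [u' v]_0^2/3 = 0·v(2/3) − 0·v(0) = 0 for any v; take V = H^1(0, 2/3).
Weak formulation: find u (satisfying any essential BC) such that ∫_0^2/3 u'(x) v'(x) dx = ∫_0^2/3 f v dx for all v ∈ V (homogeneous Neumann, so boundary terms vanish).
Substituting f(x) = -x^2 - 2*x + 22/27, the right-hand side is ∫_0^2/3 (-x^2 - 2*x + 22/27) v dx.
Compatibility check (pure Neumann): taking v ≡ 1 ∈ V gives 0 = ∫_0^2/3 f dx + (0) − (0), i.e. ∫_0^2/3 f dx must equal u'(0) − u'(2/3) = 0. Indeed ∫_0^2/3 (-x^2 - 2*x + 22/27) dx = 0, so the data are compatible. The solution is then unique only up to an additive constant (fix it e.g. by requiring ∫_0^2/3 u dx = 0).


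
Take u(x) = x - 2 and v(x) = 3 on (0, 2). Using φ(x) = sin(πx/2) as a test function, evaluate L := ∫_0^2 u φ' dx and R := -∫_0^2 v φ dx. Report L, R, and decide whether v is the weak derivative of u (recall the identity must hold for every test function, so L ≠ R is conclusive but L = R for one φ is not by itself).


LHS = -4/π, RHS = -12/π. No, v is not the weak derivative of u.

u(x) = x - 2, classical derivative u'(x) = 1.
φ(x) = sin(πx/2), so φ'(x) = π*cos(π*x/2)/2.
Note φ(0) = φ(2) = 0, so the boundary term u·φ vanishes.
LHS = ∫_0^2 u(x) φ'(x) dx = ∫_0^2 (π*x*cos(π*x/2)/2 - π*cos(π*x/2)) dx. Term by term:
  ∫_0^2 -π*cos(π*x/2) dx = 0;  ∫_0^2 π*x*cos(π*x/2)/2 dx = -4/π.
Sum: 0 − 4/π = -4/π.
So LHS = -4/π.
∫_0^2 v(x) φ(x) dx = ∫_0^2 (3*sin(π*x/2)) dx. Term by term:
  ∫_0^2 3*sin(π*x/2) dx = 12/π.
So RHS = -∫_0^2 v(x) φ(x) dx = -12/π.
LHS − RHS = 8/π ≠ 0, so the identity fails.
(For a valid weak derivative the identity must hold for EVERY test function, in particular this one. The failure shows v is NOT the weak derivative of u.)
Correct weak derivative would be u'(x) = 1.


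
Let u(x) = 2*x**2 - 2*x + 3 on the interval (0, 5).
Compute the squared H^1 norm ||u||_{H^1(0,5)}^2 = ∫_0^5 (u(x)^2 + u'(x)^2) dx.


||u||_{H^1}^2 = 6895/3

The H^1 norm (squared) on an interval (0, L) is
  ||u||_{H^1}^2 = ∫_0^L u(x)^2 dx + ∫_0^L u'(x)^2 dx.
Compute u'(x) = 4*x - 2.
Then u(x)^2 = 4*x**4 - 8*x**3 + 16*x**2 - 12*x + 9 and u'(x)^2 = 16*x**2 - 16*x + 4.
Integrate each monomial from 0 to 5 using ∫_0^5 c·x^n dx = c·5^(n+1)/(n+1):
  ∫_0^5 u(x)^2 dx = ∫_0^5 (4*x^4 - 8*x^3 + 16*x^2 - 12*x + 9) dx. Term by term:
    ∫_0^5 4*x^4 dx = 2500;  ∫_0^5 -8*x^3 dx = -1250;  ∫_0^5 16*x^2 dx = 2000/3;
    ∫_0^5 -12*x dx = -150;  ∫_0^5 9 dx = 45.
  Sum: 2500 − 1250 + 2000/3 − 150 + 45 = 5435/3.
  ∫_0^5 u'(x)^2 dx = ∫_0^5 (16*x^2 - 16*x + 4) dx. Term by term:
    ∫_0^5 16*x^2 dx = 2000/3;  ∫_0^5 -16*x dx = -200;  ∫_0^5 4 dx = 20.
  Sum: 2000/3 − 200 + 20 = 1460/3.
Adding: ||u||_{H^1}^2 = 5435/3 + 1460/3 = 6895/3.


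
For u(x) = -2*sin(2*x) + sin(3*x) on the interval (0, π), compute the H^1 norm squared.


||u||_{H^1(0,π)}^2 = 15*π

u'(x) = -4*cos(2*x) + 3*cos(3*x).
Expand u² and (u')² and integrate term by term on (0, π), using: for integers n ≥ 1, ∫_0^π sin²(nx) dx = ∫_0^π cos²(nx) dx = π/2; for n ≠ n', ∫_0^π sin(nx)sin(n'x) dx = ∫_0^π cos(nx)cos(n'x) dx = 0; and by product-to-sum, ∫_0^π sin(nx)cos(n'x) dx = ½∫_0^π [sin((n+n')x) + sin((n−n')x)] dx, which is 0 when n+n' is even and 2n/(n²−n'²) when n+n' is odd (it need not vanish on (0, π)).
  u² squared terms: (-2)²·∫sin(2x)² dx = 4·π/2 = 2*π;  (1)²·∫sin(3x)² dx = 1·π/2 = π/2.
  u² cross terms: 2·(-2)·(1)·∫sin(2x)·sin(3x) dx = -4·(0) = 0.
  So ∫_0^π u² dx = 2*π + π/2 + 0 = 5*π/2.
  (u')² squared terms: (-4)²·∫cos(2x)² dx = 16·π/2 = 8*π;  (3)²·∫cos(3x)² dx = 9·π/2 = 9*π/2.
  (u')² cross terms: 2·(-4)·(3)·∫cos(2x)·cos(3x) dx = -24·(0) = 0.
  So ∫_0^π (u')² dx = 8*π + 9*π/2 + 0 = 25*π/2.
||u||_{H^1}^2 = (5*π/2) + (25*π/2) = 15*π.


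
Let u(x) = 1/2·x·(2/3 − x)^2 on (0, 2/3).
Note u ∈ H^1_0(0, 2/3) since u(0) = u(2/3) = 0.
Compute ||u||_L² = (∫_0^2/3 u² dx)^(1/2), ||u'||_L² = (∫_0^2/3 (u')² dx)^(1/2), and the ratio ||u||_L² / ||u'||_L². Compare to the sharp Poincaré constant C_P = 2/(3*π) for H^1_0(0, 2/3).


||u||_L² / ||u'||_L² = sqrt(14)/21 < C_P = 2/(3*π).

u(x) = 1/2·x·(2/3 − x)^2, so u'(x) = (3*x - 2)*(9*x - 2)/18.
u(x) = 1/2·x·(2/3 − x)^2 vanishes at x = 0 and x = 2/3, so u ∈ H^1_0(0, 2/3). Differentiate via the product rule and integrate the resulting polynomials term by term.
  ∫_0^2/3 u² dx = ∫_0^2/3 (x^6/4 - 2*x^5/3 + 2*x^4/3 - 8*x^3/27 + 4*x^2/81) dx. Term by term:
    ∫_0^2/3 x^6/4 dx = 32/15309;  ∫_0^2/3 -2*x^5/3 dx = -64/6561;  ∫_0^2/3 2*x^4/3 dx = 64/3645;
    ∫_0^2/3 -8*x^3/27 dx = -32/2187;  ∫_0^2/3 4*x^2/81 dx = 32/6561.
  Sum: 32/15309 − 64/6561 + 64/3645 − 32/2187 + 32/6561 = 32/229635.
  ∫_0^2/3 (u')² dx = ∫_0^2/3 (9*x^4/4 - 4*x^3 + 22*x^2/9 - 16*x/27 + 4/81) dx. Term by term:
    ∫_0^2/3 9*x^4/4 dx = 8/135;  ∫_0^2/3 -4*x^3 dx = -16/81;  ∫_0^2/3 22*x^2/9 dx = 176/729;
    ∫_0^2/3 -16*x/27 dx = -32/243;  ∫_0^2/3 4/81 dx = 8/243.
  Sum: 8/135 − 16/81 + 176/729 − 32/243 + 8/243 = 16/3645.
∫_0^2/3 u² dx = 32/229635, so ||u||_L² = 4*sqrt(70)/2835.
∫_0^2/3 (u')² dx = 16/3645, so ||u'||_L² = 4*sqrt(5)/135.
Ratio ||u||_L² / ||u'||_L² = sqrt(14)/21.
Sharp Poincaré constant on H^1_0(0, 2/3) is C_P = L/π = 2/(3*π), achieved by sin(3*π/2·x).
A polynomial bump cannot attain the sharp Poincaré constant (only the first sine eigenfunction does), so the ratio is strictly less than C_P, consistent with ||u||_L² ≤ C_P ||u'||_L².


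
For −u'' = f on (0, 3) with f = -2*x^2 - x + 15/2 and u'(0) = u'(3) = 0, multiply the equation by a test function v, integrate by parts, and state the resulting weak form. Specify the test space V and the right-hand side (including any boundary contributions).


V = H^1(0, 3) (no boundary constraint on v; u is determined up to an additive constant); weak form: ∫_0^3 u'v' dx = ∫_0^3 (-2*x^2 - x + 15/2) v dx for all v ∈ V.

Multiply both sides by a test function v and integrate from 0 to 3:
  ∫_0^3 −u''(x) v(x) dx = ∫_0^3 f(x) v(x) dx.
Integrate the LHS by parts once:
  ∫_0^3 −u'' v dx = −[u'(x) v(x)]_0^3 + ∫_0^3 u'(x) v'(x) dx.
Thus ∫_0^3 u'(x) v'(x) dx = ∫_0^3 f(x) v(x) dx + [u'(x) v(x)]_0^3.
Choose V so that boundary terms are either known or forced to vanish.
u has homogeneous Neumann: u'(0) = u'(3) = 0. So [u' v]_0^3 = 0·v(3) − 0·v(0) = 0 for any v; take V = H^1(0, 3).
Weak formulation: find u (satisfying any essential BC) such that ∫_0^3 u'(x) v'(x) dx = ∫_0^3 f v dx for all v ∈ V (homogeneous Neumann, so boundary terms vanish).
Substituting f(x) = -2*x^2 - x + 15/2, the right-hand side is ∫_0^3 (-2*x^2 - x + 15/2) v dx.
Compatibility check (pure Neumann): taking v ≡ 1 ∈ V gives 0 = ∫_0^3 f dx + (0) − (0), i.e. ∫_0^3 f dx must equal u'(0) − u'(3) = 0. Indeed ∫_0^3 (-2*x^2 - x + 15/2) dx = 0, so the data are compatible. The solution is then unique only up to an additive constant (fix it e.g. by requiring ∫_0^3 u dx = 0).


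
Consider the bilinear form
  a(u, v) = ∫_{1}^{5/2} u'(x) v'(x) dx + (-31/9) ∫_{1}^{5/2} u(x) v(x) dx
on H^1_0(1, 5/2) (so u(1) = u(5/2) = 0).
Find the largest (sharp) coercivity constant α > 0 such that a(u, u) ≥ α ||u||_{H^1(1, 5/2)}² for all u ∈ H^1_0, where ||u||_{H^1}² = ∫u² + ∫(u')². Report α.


α = (-31 + 4*π^2)/(9 + 4*π^2)

Coercivity of a(·,·) on H^1_0(1, 5/2) means a(u, u) ≥ α ||u||_{H^1}² for every u ∈ H^1_0.
The interval has length L = 3/2, and Poincaré/coercivity depend only on L. Here a(u, u) = ∫(u')² + (-31/9)·∫u².
Here c = -31/9 < 0 with |c| < (π/L)² = 4*π^2/9, so coercivity still holds. The condition a(u,u) ≥ α||u||_{H^1}² reads (1−α)∫(u')² ≥ (α−c)∫u². Any admissible α is ≤ 1 (rapidly oscillating u have ∫u²/∫(u')² → 0), and α = 1 would force 0 ≥ (1−c)∫u², impossible since c < 1; so 1−α > 0. By the sharp Poincaré inequality on H^1_0 of an interval of length L, ∫(u')² ≥ (π/L)²∫u² with equality for the first sine mode sin(π(x−x₀)/L) (x₀ the left endpoint), so the inequality holds for all u iff (1−α)(π/L)² ≥ α − c, i.e. α ≤ ((π/L)² + c)/((π/L)² + 1) = (1 + c(L/π)²)/(1 + (L/π)²). (Direct route, valid since c ≤ 0: Poincaré gives c∫u² ≥ c(L/π)²∫(u')², so a(u,u) ≥ (1 + c(L/π)²)∫(u')², while ||u||_{H^1}² ≤ (1 + (L/π)²)∫(u')²; dividing yields the same α.) With (π/L)² = 4*π^2/9 and c = -31/9, the largest admissible constant is α = ((π/L)² + c)/((π/L)² + 1).
Simplifying, α = (-31 + 4*π^2)/(9 + 4*π^2).


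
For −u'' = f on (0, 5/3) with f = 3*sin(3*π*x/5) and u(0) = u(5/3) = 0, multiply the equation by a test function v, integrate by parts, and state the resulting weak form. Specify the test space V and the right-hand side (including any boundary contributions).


V = H^1_0(0, 5/3) (so v(0) = v(5/3) = 0); weak form: ∫_0^5/3 u'v' dx = ∫_0^5/3 (3*sin(3*π*x/5)) v dx for all v ∈ V.

Multiply both sides by a test function v and integrate from 0 to 5/3:
  ∫_0^5/3 −u''(x) v(x) dx = ∫_0^5/3 f(x) v(x) dx.
Integrate the LHS by parts once:
  ∫_0^5/3 −u'' v dx = −[u'(x) v(x)]_0^5/3 + ∫_0^5/3 u'(x) v'(x) dx.
Thus ∫_0^5/3 u'(x) v'(x) dx = ∫_0^5/3 f(x) v(x) dx + [u'(x) v(x)]_0^5/3.
Choose V so that boundary terms are either known or forced to vanish.
u is Dirichlet: u(0) = u(5/3) = 0. Let V = H^1_0(0, 5/3); then v(0) = v(5/3) = 0, and [u' v]_0^5/3 = 0.
Weak formulation: find u (satisfying any essential BC) such that ∫_0^5/3 u'(x) v'(x) dx = ∫_0^5/3 f v dx for all v ∈ V.
Substituting f(x) = 3*sin(3*π*x/5), the right-hand side is ∫_0^5/3 (3*sin(3*π*x/5)) v dx.


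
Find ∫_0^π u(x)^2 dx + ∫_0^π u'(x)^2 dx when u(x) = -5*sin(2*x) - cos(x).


||u||_{H^1(0,π)}^2 = 80/3 + 127*π/2

u'(x) = sin(x) - 10*cos(2*x).
Expand u² and (u')² and integrate term by term on (0, π), using: for integers n ≥ 1, ∫_0^π sin²(nx) dx = ∫_0^π cos²(nx) dx = π/2; for n ≠ n', ∫_0^π sin(nx)sin(n'x) dx = ∫_0^π cos(nx)cos(n'x) dx = 0; and by product-to-sum, ∫_0^π sin(nx)cos(n'x) dx = ½∫_0^π [sin((n+n')x) + sin((n−n')x)] dx, which is 0 when n+n' is even and 2n/(n²−n'²) when n+n' is odd (it need not vanish on (0, π)).
  u² squared terms: (-1)²·∫cos(x)² dx = 1·π/2 = π/2;  (-5)²·∫sin(2x)² dx = 25·π/2 = 25*π/2.
  u² cross terms: 2·(-1)·(-5)·∫cos(x)·sin(2x) dx = 10·(4/3) = 40/3.
  So ∫_0^π u² dx = π/2 + 25*π/2 + 40/3 = 40/3 + 13*π.
  (u')² squared terms: (-10)²·∫cos(2x)² dx = 100·π/2 = 50*π;  (1)²·∫sin(x)² dx = 1·π/2 = π/2.
  (u')² cross terms: 2·(-10)·(1)·∫cos(2x)·sin(x) dx = -20·(-2/3) = 40/3.
  So ∫_0^π (u')² dx = 50*π + π/2 + 40/3 = 40/3 + 101*π/2.
||u||_{H^1}^2 = (40/3 + 13*π) + (40/3 + 101*π/2) = 80/3 + 127*π/2.


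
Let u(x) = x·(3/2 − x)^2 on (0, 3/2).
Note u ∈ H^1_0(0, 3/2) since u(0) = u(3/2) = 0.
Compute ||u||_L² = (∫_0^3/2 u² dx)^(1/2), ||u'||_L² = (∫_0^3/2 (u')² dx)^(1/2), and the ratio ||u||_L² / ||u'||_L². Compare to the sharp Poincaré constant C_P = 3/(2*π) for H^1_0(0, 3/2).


||u||_L² / ||u'||_L² = 3*sqrt(14)/28 < C_P = 3/(2*π).

u(x) = x·(3/2 − x)^2, so u'(x) = 3*x^2 - 6*x + 9/4.
u(x) = x·(3/2 − x)^2 vanishes at x = 0 and x = 3/2, so u ∈ H^1_0(0, 3/2). Differentiate via the product rule and integrate the resulting polynomials term by term.
  ∫_0^3/2 u² dx = ∫_0^3/2 (x^6 - 6*x^5 + 27*x^4/2 - 27*x^3/2 + 81*x^2/16) dx. Term by term:
    ∫_0^3/2 x^6 dx = 2187/896;  ∫_0^3/2 -6*x^5 dx = -729/64;  ∫_0^3/2 27*x^4/2 dx = 6561/320;
    ∫_0^3/2 -27*x^3/2 dx = -2187/128;  ∫_0^3/2 81*x^2/16 dx = 729/128.
  Sum: 2187/896 − 729/64 + 6561/320 − 2187/128 + 729/128 = 729/4480.
  ∫_0^3/2 (u')² dx = ∫_0^3/2 (9*x^4 - 36*x^3 + 99*x^2/2 - 27*x + 81/16) dx. Term by term:
    ∫_0^3/2 9*x^4 dx = 2187/160;  ∫_0^3/2 -36*x^3 dx = -729/16;  ∫_0^3/2 99*x^2/2 dx = 891/16;
    ∫_0^3/2 -27*x dx = -243/8;  ∫_0^3/2 81/16 dx = 243/32.
  Sum: 2187/160 − 729/16 + 891/16 − 243/8 + 243/32 = 81/80.
∫_0^3/2 u² dx = 729/4480, so ||u||_L² = 27*sqrt(70)/560.
∫_0^3/2 (u')² dx = 81/80, so ||u'||_L² = 9*sqrt(5)/20.
Ratio ||u||_L² / ||u'||_L² = 3*sqrt(14)/28.
Sharp Poincaré constant on H^1_0(0, 3/2) is C_P = L/π = 3/(2*π), achieved by sin(2*π/3·x).
A polynomial bump cannot attain the sharp Poincaré constant (only the first sine eigenfunction does), so the ratio is strictly less than C_P, consistent with ||u||_L² ≤ C_P ||u'||_L².


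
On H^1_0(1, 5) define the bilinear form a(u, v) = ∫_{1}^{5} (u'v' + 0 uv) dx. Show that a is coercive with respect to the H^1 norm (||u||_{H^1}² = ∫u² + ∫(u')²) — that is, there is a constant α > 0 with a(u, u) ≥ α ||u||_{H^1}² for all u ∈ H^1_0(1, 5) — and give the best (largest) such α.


α = π^2/(π^2 + 16)

Coercivity of a(·,·) on H^1_0(1, 5) means a(u, u) ≥ α ||u||_{H^1}² for every u ∈ H^1_0.
The interval has length L = 4, and Poincaré/coercivity depend only on L. Here a(u, u) = ∫(u')² + (0)·∫u².
Here c = 0, so a(u,u) = ∫(u')² alone. The condition a(u,u) ≥ α||u||_{H^1}² reads (1−α)∫(u')² ≥ (α−c)∫u². Any admissible α is ≤ 1 (rapidly oscillating u have ∫u²/∫(u')² → 0), and α = 1 would force 0 ≥ (1−c)∫u², impossible since c < 1; so 1−α > 0. By the sharp Poincaré inequality on H^1_0 of an interval of length L, ∫(u')² ≥ (π/L)²∫u² with equality for the first sine mode sin(π(x−x₀)/L) (x₀ the left endpoint), so the inequality holds for all u iff (1−α)(π/L)² ≥ α − c, i.e. α ≤ ((π/L)² + c)/((π/L)² + 1) = (1 + c(L/π)²)/(1 + (L/π)²). (Direct route, valid since c ≤ 0: Poincaré gives c∫u² ≥ c(L/π)²∫(u')², so a(u,u) ≥ (1 + c(L/π)²)∫(u')², while ||u||_{H^1}² ≤ (1 + (L/π)²)∫(u')²; dividing yields the same α.) With (π/L)² = π^2/16 and c = 0, the largest admissible constant is α = ((π/L)² + c)/((π/L)² + 1).
Simplifying, α = π^2/(π^2 + 16).


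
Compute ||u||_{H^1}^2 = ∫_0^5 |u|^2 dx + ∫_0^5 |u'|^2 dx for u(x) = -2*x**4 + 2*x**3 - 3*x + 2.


||u||_{H^1}^2 = 65214395/63

The H^1 norm (squared) on an interval (0, L) is
  ||u||_{H^1}^2 = ∫_0^L u(x)^2 dx + ∫_0^L u'(x)^2 dx.
Compute u'(x) = -8*x**3 + 6*x**2 - 3.
Then u(x)^2 = 4*x**8 - 8*x**7 + 4*x**6 + 12*x**5 - 20*x**4 + 8*x**3 + 9*x**2 - 12*x + 4 and u'(x)^2 = 64*x**6 - 96*x**5 + 36*x**4 + 48*x**3 - 36*x**2 + 9.
Integrate each monomial from 0 to 5 using ∫_0^5 c·x^n dx = c·5^(n+1)/(n+1):
  ∫_0^5 u(x)^2 dx = ∫_0^5 (4*x^8 - 8*x^7 + 4*x^6 + 12*x^5 - 20*x^4 + 8*x^3 + 9*x^2 - 12*x + 4) dx. Term by term:
    ∫_0^5 4*x^8 dx = 7812500/9;  ∫_0^5 -8*x^7 dx = -390625;  ∫_0^5 4*x^6 dx = 312500/7;
    ∫_0^5 12*x^5 dx = 31250;  ∫_0^5 -20*x^4 dx = -12500;  ∫_0^5 8*x^3 dx = 1250;
    ∫_0^5 9*x^2 dx = 375;  ∫_0^5 -12*x dx = -150;  ∫_0^5 4 dx = 20.
  Sum: 7812500/9 − 390625 + 312500/7 + 31250 − 12500 + 1250 + 375 − 150 + 20 = 34166060/63.
  ∫_0^5 u'(x)^2 dx = ∫_0^5 (64*x^6 - 96*x^5 + 36*x^4 + 48*x^3 - 36*x^2 + 9) dx. Term by term:
    ∫_0^5 64*x^6 dx = 5000000/7;  ∫_0^5 -96*x^5 dx = -250000;  ∫_0^5 36*x^4 dx = 22500;
    ∫_0^5 48*x^3 dx = 7500;  ∫_0^5 -36*x^2 dx = -1500;  ∫_0^5 9 dx = 45.
  Sum: 5000000/7 − 250000 + 22500 + 7500 − 1500 + 45 = 3449815/7.
Adding: ||u||_{H^1}^2 = 34166060/63 + 3449815/7 = 65214395/63.


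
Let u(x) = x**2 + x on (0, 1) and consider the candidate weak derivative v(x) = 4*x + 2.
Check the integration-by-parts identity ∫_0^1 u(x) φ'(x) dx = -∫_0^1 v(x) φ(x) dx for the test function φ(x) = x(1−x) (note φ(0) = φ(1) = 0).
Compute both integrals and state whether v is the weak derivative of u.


LHS = -1/3, RHS = -2/3. No, v is not the weak derivative of u.

u(x) = x**2 + x, classical derivative u'(x) = 2*x + 1.
φ(x) = x(1−x), so φ'(x) = 1 - 2*x.
Note φ(0) = φ(1) = 0, so the boundary term u·φ vanishes.
LHS = ∫_0^1 u(x) φ'(x) dx = ∫_0^1 (-2*x^3 - x^2 + x) dx. Term by term:
  ∫_0^1 -2*x^3 dx = -1/2;  ∫_0^1 -x^2 dx = -1/3;  ∫_0^1 x dx = 1/2.
Sum: -1/2 − 1/3 + 1/2 = -1/3.
So LHS = -1/3.
∫_0^1 v(x) φ(x) dx = ∫_0^1 (-4*x^3 + 2*x^2 + 2*x) dx. Term by term:
  ∫_0^1 -4*x^3 dx = -1;  ∫_0^1 2*x^2 dx = 2/3;  ∫_0^1 2*x dx = 1.
Sum: -1 + 2/3 + 1 = 2/3.
So RHS = -∫_0^1 v(x) φ(x) dx = -2/3.
LHS − RHS = 1/3 ≠ 0, so the identity fails.
(For a valid weak derivative the identity must hold for EVERY test function, in particular this one. The failure shows v is NOT the weak derivative of u.)
Correct weak derivative would be u'(x) = 2*x + 1.


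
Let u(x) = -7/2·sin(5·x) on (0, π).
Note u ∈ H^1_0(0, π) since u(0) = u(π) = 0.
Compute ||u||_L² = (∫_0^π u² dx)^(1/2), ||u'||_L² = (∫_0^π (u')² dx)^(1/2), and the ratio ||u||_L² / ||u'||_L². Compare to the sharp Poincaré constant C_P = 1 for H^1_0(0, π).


||u||_L² / ||u'||_L² = 1/5 < C_P = 1.

u(x) = -7/2·sin(5·x), so u'(x) = -35*cos(5*x)/2.
Writing u(x) = A·sin(kπx/L) with A = -7/2 and k = 5, use ∫_0^L sin²(kπx/L) dx = L/2 and ∫_0^L cos²(kπx/L) dx = L/2.
u² = 49/4·sin²(5·x) and (u')² = 1225/4·cos²(5·x), and each of sin², cos² integrates to L/2 = π/2 over (0, π).
∫_0^π u² dx = 49*π/8, so ||u||_L² = 7*sqrt(2)*sqrt(π)/4.
∫_0^π (u')² dx = 1225*π/8, so ||u'||_L² = 35*sqrt(2)*sqrt(π)/4.
Ratio ||u||_L² / ||u'||_L² = 1/5.
Sharp Poincaré constant on H^1_0(0, π) is C_P = L/π = 1, achieved by sin(x).
This is the k = 5 harmonic; the ratio L/(kπ) is strictly less than C_P = L/π, consistent with the sharp inequality ||u||_L² ≤ C_P ||u'||_L².


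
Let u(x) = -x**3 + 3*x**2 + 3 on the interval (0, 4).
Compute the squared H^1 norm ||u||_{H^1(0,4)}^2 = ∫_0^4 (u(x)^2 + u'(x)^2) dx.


||u||_{H^1}^2 = 15084/35

The H^1 norm (squared) on an interval (0, L) is
  ||u||_{H^1}^2 = ∫_0^L u(x)^2 dx + ∫_0^L u'(x)^2 dx.
Compute u'(x) = -3*x**2 + 6*x.
Then u(x)^2 = x**6 - 6*x**5 + 9*x**4 - 6*x**3 + 18*x**2 + 9 and u'(x)^2 = 9*x**4 - 36*x**3 + 36*x**2.
Integrate each monomial from 0 to 4 using ∫_0^4 c·x^n dx = c·4^(n+1)/(n+1):
  ∫_0^4 u(x)^2 dx = ∫_0^4 (x^6 - 6*x^5 + 9*x^4 - 6*x^3 + 18*x^2 + 9) dx. Term by term:
    ∫_0^4 x^6 dx = 16384/7;  ∫_0^4 -6*x^5 dx = -4096;  ∫_0^4 9*x^4 dx = 9216/5;
    ∫_0^4 -6*x^3 dx = -384;  ∫_0^4 18*x^2 dx = 384;  ∫_0^4 9 dx = 36.
  Sum: 16384/7 − 4096 + 9216/5 − 384 + 384 + 36 = 4332/35.
  ∫_0^4 u'(x)^2 dx = ∫_0^4 (9*x^4 - 36*x^3 + 36*x^2) dx. Term by term:
    ∫_0^4 9*x^4 dx = 9216/5;  ∫_0^4 -36*x^3 dx = -2304;  ∫_0^4 36*x^2 dx = 768.
  Sum: 9216/5 − 2304 + 768 = 1536/5.
Adding: ||u||_{H^1}^2 = 4332/35 + 1536/5 = 15084/35.


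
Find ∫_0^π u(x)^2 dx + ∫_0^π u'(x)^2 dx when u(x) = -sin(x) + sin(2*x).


||u||_{H^1(0,π)}^2 = 7*π/2

u'(x) = -cos(x) + 2*cos(2*x).
Expand u² and (u')² and integrate term by term on (0, π), using: for integers n ≥ 1, ∫_0^π sin²(nx) dx = ∫_0^π cos²(nx) dx = π/2; for n ≠ n', ∫_0^π sin(nx)sin(n'x) dx = ∫_0^π cos(nx)cos(n'x) dx = 0; and by product-to-sum, ∫_0^π sin(nx)cos(n'x) dx = ½∫_0^π [sin((n+n')x) + sin((n−n')x)] dx, which is 0 when n+n' is even and 2n/(n²−n'²) when n+n' is odd (it need not vanish on (0, π)).
  u² squared terms: (-1)²·∫sin(x)² dx = 1·π/2 = π/2;  (1)²·∫sin(2x)² dx = 1·π/2 = π/2.
  u² cross terms: 2·(-1)·(1)·∫sin(x)·sin(2x) dx = -2·(0) = 0.
  So ∫_0^π u² dx = π/2 + π/2 + 0 = π.
  (u')² squared terms: (-1)²·∫cos(x)² dx = 1·π/2 = π/2;  (2)²·∫cos(2x)² dx = 4·π/2 = 2*π.
  (u')² cross terms: 2·(-1)·(2)·∫cos(x)·cos(2x) dx = -4·(0) = 0.
  So ∫_0^π (u')² dx = π/2 + 2*π + 0 = 5*π/2.
||u||_{H^1}^2 = (π) + (5*π/2) = 7*π/2.


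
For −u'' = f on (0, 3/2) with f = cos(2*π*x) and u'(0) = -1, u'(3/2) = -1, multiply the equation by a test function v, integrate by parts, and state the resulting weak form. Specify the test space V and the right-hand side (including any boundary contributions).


V = H^1(0, 3/2) (v unrestricted at boundary; u is determined up to an additive constant); weak form: ∫_0^3/2 u'v' dx = ∫_0^3/2 (cos(2*π*x)) v dx − v(3/2) + v(0) for all v ∈ V.

Multiply both sides by a test function v and integrate from 0 to 3/2:
  ∫_0^3/2 −u''(x) v(x) dx = ∫_0^3/2 f(x) v(x) dx.
Integrate the LHS by parts once:
  ∫_0^3/2 −u'' v dx = −[u'(x) v(x)]_0^3/2 + ∫_0^3/2 u'(x) v'(x) dx.
Thus ∫_0^3/2 u'(x) v'(x) dx = ∫_0^3/2 f(x) v(x) dx + [u'(x) v(x)]_0^3/2.
Choose V so that boundary terms are either known or forced to vanish.
u has inhomogeneous Neumann u'(0) = -1, u'(3/2) = -1. [u' v]_0^3/2 = (-1)·v(3/2) − (-1)·v(0) = − v(3/2) + v(0). Take V = H^1(0, 3/2); boundary term becomes part of RHS.
Weak formulation: find u (satisfying any essential BC) such that ∫_0^3/2 u'(x) v'(x) dx = ∫_0^3/2 f v dx − v(3/2) + v(0) for all v ∈ V (Neumann data are natural BCs: they enter the RHS as boundary terms).
Substituting f(x) = cos(2*π*x), the right-hand side is ∫_0^3/2 (cos(2*π*x)) v dx − v(3/2) + v(0).
Compatibility check (pure Neumann): taking v ≡ 1 ∈ V gives 0 = ∫_0^3/2 f dx + (-1) − (-1), i.e. ∫_0^3/2 f dx must equal u'(0) − u'(3/2) = 0. Indeed ∫_0^3/2 (cos(2*π*x)) dx = 0, so the data are compatible. The solution is then unique only up to an additive constant (fix it e.g. by requiring ∫_0^3/2 u dx = 0).


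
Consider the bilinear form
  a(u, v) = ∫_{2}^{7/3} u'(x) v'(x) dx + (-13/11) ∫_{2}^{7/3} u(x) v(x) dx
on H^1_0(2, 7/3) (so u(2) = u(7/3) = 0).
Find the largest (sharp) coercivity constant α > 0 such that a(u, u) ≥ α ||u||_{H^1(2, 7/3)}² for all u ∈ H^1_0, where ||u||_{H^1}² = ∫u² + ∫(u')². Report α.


α = (-13 + 99*π^2)/(11*(1 + 9*π^2))

Coercivity of a(·,·) on H^1_0(2, 7/3) means a(u, u) ≥ α ||u||_{H^1}² for every u ∈ H^1_0.
The interval has length L = 1/3, and Poincaré/coercivity depend only on L. Here a(u, u) = ∫(u')² + (-13/11)·∫u².
Here c = -13/11 < 0 with |c| < (π/L)² = 9*π^2, so coercivity still holds. The condition a(u,u) ≥ α||u||_{H^1}² reads (1−α)∫(u')² ≥ (α−c)∫u². Any admissible α is ≤ 1 (rapidly oscillating u have ∫u²/∫(u')² → 0), and α = 1 would force 0 ≥ (1−c)∫u², impossible since c < 1; so 1−α > 0. By the sharp Poincaré inequality on H^1_0 of an interval of length L, ∫(u')² ≥ (π/L)²∫u² with equality for the first sine mode sin(π(x−x₀)/L) (x₀ the left endpoint), so the inequality holds for all u iff (1−α)(π/L)² ≥ α − c, i.e. α ≤ ((π/L)² + c)/((π/L)² + 1) = (1 + c(L/π)²)/(1 + (L/π)²). (Direct route, valid since c ≤ 0: Poincaré gives c∫u² ≥ c(L/π)²∫(u')², so a(u,u) ≥ (1 + c(L/π)²)∫(u')², while ||u||_{H^1}² ≤ (1 + (L/π)²)∫(u')²; dividing yields the same α.) With (π/L)² = 9*π^2 and c = -13/11, the largest admissible constant is α = ((π/L)² + c)/((π/L)² + 1).
Simplifying, α = (-13 + 99*π^2)/(11*(1 + 9*π^2)).


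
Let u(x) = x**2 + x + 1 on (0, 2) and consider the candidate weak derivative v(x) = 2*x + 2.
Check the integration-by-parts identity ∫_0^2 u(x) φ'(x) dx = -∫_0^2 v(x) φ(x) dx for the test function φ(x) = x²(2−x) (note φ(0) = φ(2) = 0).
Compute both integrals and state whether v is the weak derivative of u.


LHS = -68/15, RHS = -88/15. No, v is not the weak derivative of u.

u(x) = x**2 + x + 1, classical derivative u'(x) = 2*x + 1.
φ(x) = x²(2−x), so φ'(x) = x*(4 - 3*x).
Note φ(0) = φ(2) = 0, so the boundary term u·φ vanishes.
LHS = ∫_0^2 u(x) φ'(x) dx = ∫_0^2 (-3*x^4 + x^3 + x^2 + 4*x) dx. Term by term:
  ∫_0^2 -3*x^4 dx = -96/5;  ∫_0^2 x^3 dx = 4;  ∫_0^2 x^2 dx = 8/3;
  ∫_0^2 4*x dx = 8.
Sum: -96/5 + 4 + 8/3 + 8 = -68/15.
So LHS = -68/15.
∫_0^2 v(x) φ(x) dx = ∫_0^2 (-2*x^4 + 2*x^3 + 4*x^2) dx. Term by term:
  ∫_0^2 -2*x^4 dx = -64/5;  ∫_0^2 2*x^3 dx = 8;  ∫_0^2 4*x^2 dx = 32/3.
Sum: -64/5 + 8 + 32/3 = 88/15.
So RHS = -∫_0^2 v(x) φ(x) dx = -88/15.
LHS − RHS = 4/3 ≠ 0, so the identity fails.
(For a valid weak derivative the identity must hold for EVERY test function, in particular this one. The failure shows v is NOT the weak derivative of u.)
Correct weak derivative would be u'(x) = 2*x + 1.
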